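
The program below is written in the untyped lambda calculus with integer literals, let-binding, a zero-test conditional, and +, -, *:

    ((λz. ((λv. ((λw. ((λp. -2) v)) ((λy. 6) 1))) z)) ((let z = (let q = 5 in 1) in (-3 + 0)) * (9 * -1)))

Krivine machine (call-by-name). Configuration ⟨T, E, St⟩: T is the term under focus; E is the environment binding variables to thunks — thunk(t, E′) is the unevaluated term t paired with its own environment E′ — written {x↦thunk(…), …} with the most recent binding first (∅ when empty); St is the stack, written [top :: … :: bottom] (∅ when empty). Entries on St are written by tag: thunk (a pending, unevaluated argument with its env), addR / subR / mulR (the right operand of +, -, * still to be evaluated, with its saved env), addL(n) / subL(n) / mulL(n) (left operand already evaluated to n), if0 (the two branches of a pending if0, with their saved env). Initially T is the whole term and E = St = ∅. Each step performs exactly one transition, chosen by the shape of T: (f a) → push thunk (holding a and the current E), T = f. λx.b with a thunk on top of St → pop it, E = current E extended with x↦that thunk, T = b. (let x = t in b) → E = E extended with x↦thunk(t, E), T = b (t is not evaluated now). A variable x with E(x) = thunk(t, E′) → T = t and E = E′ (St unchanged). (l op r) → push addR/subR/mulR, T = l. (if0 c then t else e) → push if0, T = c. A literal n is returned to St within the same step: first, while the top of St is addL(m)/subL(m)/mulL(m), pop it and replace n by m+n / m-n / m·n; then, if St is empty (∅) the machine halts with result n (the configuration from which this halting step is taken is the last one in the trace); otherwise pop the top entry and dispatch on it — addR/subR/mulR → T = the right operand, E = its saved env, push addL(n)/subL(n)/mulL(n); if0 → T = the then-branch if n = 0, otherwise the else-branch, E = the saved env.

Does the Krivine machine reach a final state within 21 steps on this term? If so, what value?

Answer: -2

Machine steps:
t=0: <T=((λz. ((λv. ((λw. ((λp. -2) v)) ((λy. 6) 1))) z)) ((let z = (let q = 5 in 1) in (-3 + 0)) * (9 * -1))), E=∅, St=∅>
t=1: <T=(λz. ((λv. ((λw. ((λp. -2) v)) ((λy. 6) 1))) z)), E=∅, St=[thunk]>
t=2: <T=((λv. ((λw. ((λp. -2) v)) ((λy. 6) 1))) z), E={z↦thunk(((let z = (let q = 5 in 1) in (-3 + 0)) * (9 * -1)), ∅)}, St=∅>
t=3: <T=(λv. ((λw. ((λp. -2) v)) ((λy. 6) 1))), E={z↦thunk(((let z = (let q = 5 in 1) in (-3 + 0)) * (9 * -1)), ∅)}, St=[thunk]>
t=4: <T=((λw. ((λp. -2) v)) ((λy. 6) 1)), E={v↦thunk(z, {z↦thunk(((let z = (let q = 5 in 1) in (-3 + 0)) * (9 * -1)), ∅)}), z↦thunk(((let z = (let q = 5 in 1) in (-3 + 0)) * (9 * -1)), ∅)}, St=∅>
t=5: <T=(λw. ((λp. -2) v)), E={v↦thunk(z, {z↦thunk(((let z = (let q = 5 in 1) in (-3 + 0)) * (9 * -1)), ∅)}), z↦thunk(((let z = (let q = 5 in 1) in (-3 + 0)) * (9 * -1)), ∅)}, St=[thunk]>
t=6: <T=((λp. -2) v), E={w↦thunk(((λy. 6) 1), {v↦thunk(z, {z↦thunk(((let z = (let q = 5 in 1) in (-3 + 0)) * (9 * -1)), ∅)}), z↦thunk(((let z = (let q = 5 in 1) in (-3 + 0)) * (9 * -1)), ∅)}), v↦thunk(z, {z↦thunk(((let z = (let q = 5 in 1) in (-3 + 0)) * (9 * -1)), ∅)}), z↦thunk(((let z = (let q = 5 in 1) in (-3 + 0)) * (9 * -1)), ∅)}, St=∅>
t=7: <T=(λp. -2), E={w↦thunk(((λy. 6) 1), {v↦thunk(z, {z↦thunk(((let z = (let q = 5 in 1) in (-3 + 0)) * (9 * -1)), ∅)}), z↦thunk(((let z = (let q = 5 in 1) in (-3 + 0)) * (9 * -1)), ∅)}), v↦thunk(z, {z↦thunk(((let z = (let q = 5 in 1) in (-3 + 0)) * (9 * -1)), ∅)}), z↦thunk(((let z = (let q = 5 in 1) in (-3 + 0)) * (9 * -1)), ∅)}, St=[thunk]>
t=8: <T=-2, E={p↦thunk(v, {w↦thunk(((λy. 6) 1), {v↦thunk(z, {z↦thunk(((let z = (let q = 5 in 1) in (-3 + 0)) * (9 * -1)), ∅)}), z↦thunk(((let z = (let q = 5 in 1) in (-3 + 0)) * (9 * -1)), ∅)}), v↦thunk(z, {z↦thunk(((let z = (let q = 5 in 1) in (-3 + 0)) * (9 * -1)), ∅)}), z↦thunk(((let z = (let q = 5 in 1) in (-3 + 0)) * (9 * -1)), ∅)}), w↦thunk(((λy. 6) 1), {v↦thunk(z, {z↦thunk(((let z = (let q = 5 in 1) in (-3 + 0)) * (9 * -1)), ∅)}), z↦thunk(((let z = (let q = 5 in 1) in (-3 + 0)) * (9 * -1)), ∅)}), v↦thunk(z, {z↦thunk(((let z = (let q = 5 in 1) in (-3 + 0)) * (9 * -1)), ∅)}), z↦thunk(((let z = (let q = 5 in 1) in (-3 + 0)) * (9 * -1)), ∅)}, St=∅>
→ final value -2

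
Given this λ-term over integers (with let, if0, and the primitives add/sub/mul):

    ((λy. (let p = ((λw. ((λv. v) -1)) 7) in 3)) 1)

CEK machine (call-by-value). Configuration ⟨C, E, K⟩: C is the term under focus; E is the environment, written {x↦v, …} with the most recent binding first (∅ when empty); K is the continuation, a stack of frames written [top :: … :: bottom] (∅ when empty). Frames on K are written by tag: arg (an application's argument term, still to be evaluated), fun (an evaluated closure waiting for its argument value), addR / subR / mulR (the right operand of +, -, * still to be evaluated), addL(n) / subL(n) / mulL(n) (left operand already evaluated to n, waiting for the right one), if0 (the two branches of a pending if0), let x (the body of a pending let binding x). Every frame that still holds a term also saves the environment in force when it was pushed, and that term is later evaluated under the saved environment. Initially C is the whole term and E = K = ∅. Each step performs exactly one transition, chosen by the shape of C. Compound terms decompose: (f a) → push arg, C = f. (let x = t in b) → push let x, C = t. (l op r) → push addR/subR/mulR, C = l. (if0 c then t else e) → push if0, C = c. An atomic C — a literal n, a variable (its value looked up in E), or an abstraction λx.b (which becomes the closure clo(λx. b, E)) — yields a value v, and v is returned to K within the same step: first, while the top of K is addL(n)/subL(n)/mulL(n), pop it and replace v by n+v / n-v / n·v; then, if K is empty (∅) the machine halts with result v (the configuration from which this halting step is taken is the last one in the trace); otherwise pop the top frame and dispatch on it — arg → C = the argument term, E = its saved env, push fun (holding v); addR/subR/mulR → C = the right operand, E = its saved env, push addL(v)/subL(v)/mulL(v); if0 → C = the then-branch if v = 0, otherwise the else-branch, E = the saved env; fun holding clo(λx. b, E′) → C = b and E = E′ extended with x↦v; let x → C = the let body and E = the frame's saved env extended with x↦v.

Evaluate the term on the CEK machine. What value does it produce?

step 0: ⟨C=((λy. (let p = ((λw. ((λv. v) -1)) 7) in 3)) 1); E=∅; K=∅⟩
step 1: ⟨C=(λy. (let p = ((λw. ((λv. v) -1)) 7) in 3)); E=∅; K=[arg]⟩
step 2: ⟨C=1; E=∅; K=[fun]⟩
step 3: ⟨C=(let p = ((λw. ((λv. v) -1)) 7) in 3); E={y↦1}; K=∅⟩
step 4: ⟨C=((λw. ((λv. v) -1)) 7); E={y↦1}; K=[let p]⟩
step 5: ⟨C=(λw. ((λv. v) -1)); E={y↦1}; K=[arg :: let p]⟩
step 6: ⟨C=7; E={y↦1}; K=[fun :: let p]⟩
step 7: ⟨C=((λv. v) -1); E={w↦7, y↦1}; K=[let p]⟩
step 8: ⟨C=(λv. v); E={w↦7, y↦1}; K=[arg :: let p]⟩
step 9: ⟨C=-1; E={w↦7, y↦1}; K=[fun :: let p]⟩
step 10: ⟨C=v; E={v↦-1, w↦7, y↦1}; K=[let p]⟩
step 11: ⟨C=3; E={p↦-1, y↦1}; K=∅⟩
→ final value 3

Answer: 3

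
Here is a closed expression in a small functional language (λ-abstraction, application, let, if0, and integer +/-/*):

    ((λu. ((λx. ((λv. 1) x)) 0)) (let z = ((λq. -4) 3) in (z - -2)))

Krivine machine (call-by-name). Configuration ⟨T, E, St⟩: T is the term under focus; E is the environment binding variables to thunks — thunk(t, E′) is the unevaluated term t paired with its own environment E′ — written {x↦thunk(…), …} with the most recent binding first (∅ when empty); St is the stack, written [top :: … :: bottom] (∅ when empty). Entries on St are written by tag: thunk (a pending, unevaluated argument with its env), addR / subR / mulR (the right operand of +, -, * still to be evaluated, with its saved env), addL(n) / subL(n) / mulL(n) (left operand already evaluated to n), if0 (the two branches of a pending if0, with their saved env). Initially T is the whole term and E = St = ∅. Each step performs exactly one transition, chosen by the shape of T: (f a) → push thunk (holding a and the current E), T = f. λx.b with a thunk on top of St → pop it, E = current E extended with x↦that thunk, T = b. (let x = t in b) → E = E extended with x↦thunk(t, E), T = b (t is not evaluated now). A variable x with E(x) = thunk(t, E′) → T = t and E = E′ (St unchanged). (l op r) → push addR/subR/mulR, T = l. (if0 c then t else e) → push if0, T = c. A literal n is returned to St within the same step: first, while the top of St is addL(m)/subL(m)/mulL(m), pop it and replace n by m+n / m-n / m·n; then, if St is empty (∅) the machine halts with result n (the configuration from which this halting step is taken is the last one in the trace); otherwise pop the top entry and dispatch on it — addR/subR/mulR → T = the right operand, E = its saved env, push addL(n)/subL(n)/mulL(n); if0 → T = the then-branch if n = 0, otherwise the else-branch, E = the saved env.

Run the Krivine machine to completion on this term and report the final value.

Answer: 1

Machine steps:
step 0: <T=((λu. ((λx. ((λv. 1) x)) 0)) (let z = ((λq. -4) 3) in (z - -2))), E=∅, St=∅>
step 1: <T=(λu. ((λx. ((λv. 1) x)) 0)), E=∅, St=[thunk]>
step 2: <T=((λx. ((λv. 1) x)) 0), E={u↦thunk((let z = ((λq. -4) 3) in (z - -2)), ∅)}, St=∅>
step 3: <T=(λx. ((λv. 1) x)), E={u↦thunk((let z = ((λq. -4) 3) in (z - -2)), ∅)}, St=[thunk]>
step 4: <T=((λv. 1) x), E={x↦thunk(0, {u↦thunk((let z = ((λq. -4) 3) in (z - -2)), ∅)}), u↦thunk((let z = ((λq. -4) 3) in (z - -2)), ∅)}, St=∅>
step 5: <T=(λv. 1), E={x↦thunk(0, {u↦thunk((let z = ((λq. -4) 3) in (z - -2)), ∅)}), u↦thunk((let z = ((λq. -4) 3) in (z - -2)), ∅)}, St=[thunk]>
step 6: <T=1, E={v↦thunk(x, {x↦thunk(0, {u↦thunk((let z = ((λq. -4) 3) in (z - -2)), ∅)}), u↦thunk((let z = ((λq. -4) 3) in (z - -2)), ∅)}), x↦thunk(0, {u↦thunk((let z = ((λq. -4) 3) in (z - -2)), ∅)}), u↦thunk((let z = ((λq. -4) 3) in (z - -2)), ∅)}, St=∅>
→ final value 1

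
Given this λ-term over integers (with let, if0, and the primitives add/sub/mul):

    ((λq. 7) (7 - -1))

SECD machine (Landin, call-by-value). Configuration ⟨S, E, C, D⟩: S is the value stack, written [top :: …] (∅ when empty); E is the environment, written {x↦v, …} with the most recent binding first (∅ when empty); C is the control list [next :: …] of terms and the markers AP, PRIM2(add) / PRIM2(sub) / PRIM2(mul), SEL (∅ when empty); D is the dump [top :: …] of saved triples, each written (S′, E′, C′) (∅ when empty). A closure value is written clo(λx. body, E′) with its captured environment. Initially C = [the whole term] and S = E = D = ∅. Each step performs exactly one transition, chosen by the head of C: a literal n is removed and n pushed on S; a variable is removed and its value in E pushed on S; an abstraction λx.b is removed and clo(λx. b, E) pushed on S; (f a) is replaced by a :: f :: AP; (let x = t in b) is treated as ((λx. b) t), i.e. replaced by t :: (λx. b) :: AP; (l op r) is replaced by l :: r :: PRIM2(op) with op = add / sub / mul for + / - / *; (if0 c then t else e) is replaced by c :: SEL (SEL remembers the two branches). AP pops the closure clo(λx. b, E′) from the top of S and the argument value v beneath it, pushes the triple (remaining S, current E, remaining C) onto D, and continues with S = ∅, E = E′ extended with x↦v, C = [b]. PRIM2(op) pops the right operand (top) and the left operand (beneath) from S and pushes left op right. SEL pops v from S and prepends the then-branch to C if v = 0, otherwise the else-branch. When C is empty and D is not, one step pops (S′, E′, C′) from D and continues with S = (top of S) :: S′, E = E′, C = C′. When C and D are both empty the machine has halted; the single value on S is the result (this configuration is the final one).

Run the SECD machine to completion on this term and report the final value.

Answer: 7

Machine steps:
[0] <S=∅, E=∅, C=[((λq. 7) (7 - -1))], D=∅>
[1] <S=∅, E=∅, C=[(7 - -1) :: (λq. 7) :: AP], D=∅>
[2] <S=∅, E=∅, C=[7 :: -1 :: PRIM2(sub) :: (λq. 7) :: AP], D=∅>
[3] <S=[7], E=∅, C=[-1 :: PRIM2(sub) :: (λq. 7) :: AP], D=∅>
[4] <S=[-1 :: 7], E=∅, C=[PRIM2(sub) :: (λq. 7) :: AP], D=∅>
[5] <S=[8], E=∅, C=[(λq. 7) :: AP], D=∅>
[6] <S=[clo(λq. 7, ∅) :: 8], E=∅, C=[AP], D=∅>
[7] <S=∅, E={q↦8}, C=[7], D=[(∅, ∅, ∅)]>
[8] <S=[7], E={q↦8}, C=∅, D=[(∅, ∅, ∅)]>
[9] <S=[7], E=∅, C=∅, D=∅>
→ final value 7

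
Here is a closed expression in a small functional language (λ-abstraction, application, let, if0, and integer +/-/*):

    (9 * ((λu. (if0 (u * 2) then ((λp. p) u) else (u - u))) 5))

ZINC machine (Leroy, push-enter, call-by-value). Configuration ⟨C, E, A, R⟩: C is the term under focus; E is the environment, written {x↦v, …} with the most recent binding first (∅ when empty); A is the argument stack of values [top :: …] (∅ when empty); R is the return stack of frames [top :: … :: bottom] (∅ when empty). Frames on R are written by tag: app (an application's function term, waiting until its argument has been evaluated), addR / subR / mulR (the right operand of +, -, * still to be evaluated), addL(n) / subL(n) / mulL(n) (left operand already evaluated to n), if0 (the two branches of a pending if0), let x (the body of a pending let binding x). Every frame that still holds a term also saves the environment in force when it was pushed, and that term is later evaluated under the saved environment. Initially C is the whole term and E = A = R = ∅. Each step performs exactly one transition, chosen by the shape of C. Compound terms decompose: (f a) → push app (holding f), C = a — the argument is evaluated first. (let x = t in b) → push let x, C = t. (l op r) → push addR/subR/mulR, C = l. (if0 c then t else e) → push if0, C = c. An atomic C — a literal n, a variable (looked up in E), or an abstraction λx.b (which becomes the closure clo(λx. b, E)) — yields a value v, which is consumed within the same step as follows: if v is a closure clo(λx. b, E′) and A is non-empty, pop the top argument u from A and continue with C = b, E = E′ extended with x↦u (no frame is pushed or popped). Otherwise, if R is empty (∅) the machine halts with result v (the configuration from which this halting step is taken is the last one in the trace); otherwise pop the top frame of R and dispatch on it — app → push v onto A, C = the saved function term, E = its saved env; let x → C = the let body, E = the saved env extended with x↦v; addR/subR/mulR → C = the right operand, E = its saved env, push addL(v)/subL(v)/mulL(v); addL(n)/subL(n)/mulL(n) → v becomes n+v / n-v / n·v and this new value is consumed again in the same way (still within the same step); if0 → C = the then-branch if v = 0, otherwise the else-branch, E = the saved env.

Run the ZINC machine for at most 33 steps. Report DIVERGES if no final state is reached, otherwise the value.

step 0: ⟨C=(9 * ((λu. (if0 (u * 2) then ((λp. p) u) else (u - u))) 5)); E=∅; A=∅; R=∅⟩
step 1: ⟨C=9; E=∅; A=∅; R=[mulR]⟩
step 2: ⟨C=((λu. (if0 (u * 2) then ((λp. p) u) else (u - u))) 5); E=∅; A=∅; R=[mulL(9)]⟩
step 3: ⟨C=5; E=∅; A=∅; R=[app :: mulL(9)]⟩
step 4: ⟨C=(λu. (if0 (u * 2) then ((λp. p) u) else (u - u))); E=∅; A=[5]; R=[mulL(9)]⟩
step 5: ⟨C=(if0 (u * 2) then ((λp. p) u) else (u - u)); E={u↦5}; A=∅; R=[mulL(9)]⟩
step 6: ⟨C=(u * 2); E={u↦5}; A=∅; R=[if0 :: mulL(9)]⟩
step 7: ⟨C=u; E={u↦5}; A=∅; R=[mulR :: if0 :: mulL(9)]⟩
step 8: ⟨C=2; E={u↦5}; A=∅; R=[mulL(5) :: if0 :: mulL(9)]⟩
step 9: ⟨C=(u - u); E={u↦5}; A=∅; R=[mulL(9)]⟩
step 10: ⟨C=u; E={u↦5}; A=∅; R=[subR :: mulL(9)]⟩
step 11: ⟨C=u; E={u↦5}; A=∅; R=[subL(5) :: mulL(9)]⟩
→ final value 0

Answer: 0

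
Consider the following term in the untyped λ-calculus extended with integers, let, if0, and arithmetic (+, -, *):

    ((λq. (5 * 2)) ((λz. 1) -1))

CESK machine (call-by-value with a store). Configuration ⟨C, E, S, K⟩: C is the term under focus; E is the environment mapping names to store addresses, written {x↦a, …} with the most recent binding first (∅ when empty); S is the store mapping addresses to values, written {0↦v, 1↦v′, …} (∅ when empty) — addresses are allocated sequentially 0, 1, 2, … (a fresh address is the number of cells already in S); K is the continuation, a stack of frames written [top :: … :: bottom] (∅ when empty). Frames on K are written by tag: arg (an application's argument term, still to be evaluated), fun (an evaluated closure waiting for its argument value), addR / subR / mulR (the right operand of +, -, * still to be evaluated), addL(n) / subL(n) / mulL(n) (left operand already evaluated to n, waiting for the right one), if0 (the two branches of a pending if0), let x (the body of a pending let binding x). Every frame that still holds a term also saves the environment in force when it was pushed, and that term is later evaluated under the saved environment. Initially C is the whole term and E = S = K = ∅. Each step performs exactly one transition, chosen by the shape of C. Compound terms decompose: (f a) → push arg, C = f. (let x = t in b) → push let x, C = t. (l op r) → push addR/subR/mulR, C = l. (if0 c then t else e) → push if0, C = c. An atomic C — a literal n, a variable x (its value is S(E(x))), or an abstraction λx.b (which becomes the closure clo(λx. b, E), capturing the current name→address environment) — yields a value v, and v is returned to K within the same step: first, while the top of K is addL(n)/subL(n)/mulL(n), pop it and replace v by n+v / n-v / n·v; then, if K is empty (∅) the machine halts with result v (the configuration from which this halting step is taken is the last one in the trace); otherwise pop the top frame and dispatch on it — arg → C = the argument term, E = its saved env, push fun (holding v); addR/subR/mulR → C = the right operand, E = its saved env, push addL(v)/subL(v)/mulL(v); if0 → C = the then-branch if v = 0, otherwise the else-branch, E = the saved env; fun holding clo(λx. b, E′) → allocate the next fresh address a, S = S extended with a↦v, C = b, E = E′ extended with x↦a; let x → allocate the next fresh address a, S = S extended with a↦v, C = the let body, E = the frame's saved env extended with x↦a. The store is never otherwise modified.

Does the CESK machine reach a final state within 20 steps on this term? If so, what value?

Answer: 10

Execution trace:
t=0: [C=((λq. (5 * 2)) ((λz. 1) -1)) | E=∅ | S=∅ | K=∅]
t=1: [C=(λq. (5 * 2)) | E=∅ | S=∅ | K=[arg]]
t=2: [C=((λz. 1) -1) | E=∅ | S=∅ | K=[fun]]
t=3: [C=(λz. 1) | E=∅ | S=∅ | K=[arg :: fun]]
t=4: [C=-1 | E=∅ | S=∅ | K=[fun :: fun]]
t=5: [C=1 | E={z↦0} | S={0↦-1} | K=[fun]]
t=6: [C=(5 * 2) | E={q↦1} | S={0↦-1, 1↦1} | K=∅]
t=7: [C=5 | E={q↦1} | S={0↦-1, 1↦1} | K=[mulR]]
t=8: [C=2 | E={q↦1} | S={0↦-1, 1↦1} | K=[mulL(5)]]
→ final value 10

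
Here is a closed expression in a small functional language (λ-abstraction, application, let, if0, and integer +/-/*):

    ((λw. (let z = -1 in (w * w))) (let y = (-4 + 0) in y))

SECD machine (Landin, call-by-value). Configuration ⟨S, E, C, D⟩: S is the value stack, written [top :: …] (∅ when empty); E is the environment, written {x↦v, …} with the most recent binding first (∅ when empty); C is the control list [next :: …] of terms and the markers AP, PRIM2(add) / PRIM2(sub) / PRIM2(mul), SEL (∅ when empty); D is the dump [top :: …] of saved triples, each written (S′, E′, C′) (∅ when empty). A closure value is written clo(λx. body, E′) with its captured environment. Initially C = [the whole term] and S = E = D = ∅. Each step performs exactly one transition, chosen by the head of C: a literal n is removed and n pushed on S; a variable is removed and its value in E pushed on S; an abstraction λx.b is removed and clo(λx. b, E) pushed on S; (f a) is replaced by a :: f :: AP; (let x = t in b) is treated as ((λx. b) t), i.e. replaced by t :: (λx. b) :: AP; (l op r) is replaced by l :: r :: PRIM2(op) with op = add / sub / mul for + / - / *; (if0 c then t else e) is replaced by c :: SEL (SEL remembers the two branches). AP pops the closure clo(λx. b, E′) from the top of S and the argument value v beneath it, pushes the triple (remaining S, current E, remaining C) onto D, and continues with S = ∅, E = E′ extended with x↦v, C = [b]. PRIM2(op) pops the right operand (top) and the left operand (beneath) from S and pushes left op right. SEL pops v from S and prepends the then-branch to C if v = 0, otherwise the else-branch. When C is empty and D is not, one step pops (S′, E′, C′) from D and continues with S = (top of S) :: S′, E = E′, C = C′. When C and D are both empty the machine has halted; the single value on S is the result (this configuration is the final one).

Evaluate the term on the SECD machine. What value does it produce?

t=0: <S=∅, E=∅, C=[((λw. (let z = -1 in (w * w))) (let y = (-4 + 0) in y))], D=∅>
t=1: <S=∅, E=∅, C=[(let y = (-4 + 0) in y) :: (λw. (let z = -1 in (w * w))) :: AP], D=∅>
t=2: <S=∅, E=∅, C=[(-4 + 0) :: (λy. y) :: AP :: (λw. (let z = -1 in (w * w))) :: AP], D=∅>
t=3: <S=∅, E=∅, C=[-4 :: 0 :: PRIM2(add) :: (λy. y) :: AP :: (λw. (let z = -1 in (w * w))) :: AP], D=∅>
t=4: <S=[-4], E=∅, C=[0 :: PRIM2(add) :: (λy. y) :: AP :: (λw. (let z = -1 in (w * w))) :: AP], D=∅>
t=5: <S=[0 :: -4], E=∅, C=[PRIM2(add) :: (λy. y) :: AP :: (λw. (let z = -1 in (w * w))) :: AP], D=∅>
t=6: <S=[-4], E=∅, C=[(λy. y) :: AP :: (λw. (let z = -1 in (w * w))) :: AP], D=∅>
t=7: <S=[clo(λy. y, ∅) :: -4], E=∅, C=[AP :: (λw. (let z = -1 in (w * w))) :: AP], D=∅>
t=8: <S=∅, E={y↦-4}, C=[y], D=[(∅, ∅, [(λw. (let z = -1 in (w * w))) :: AP])]>
t=9: <S=[-4], E={y↦-4}, C=∅, D=[(∅, ∅, [(λw. (let z = -1 in (w * w))) :: AP])]>
t=10: <S=[-4], E=∅, C=[(λw. (let z = -1 in (w * w))) :: AP], D=∅>
t=11: <S=[clo(λw. (let z = -1 in (w * w)), ∅) :: -4], E=∅, C=[AP], D=∅>
t=12: <S=∅, E={w↦-4}, C=[(let z = -1 in (w * w))], D=[(∅, ∅, ∅)]>
t=13: <S=∅, E={w↦-4}, C=[-1 :: (λz. (w * w)) :: AP], D=[(∅, ∅, ∅)]>
t=14: <S=[-1], E={w↦-4}, C=[(λz. (w * w)) :: AP], D=[(∅, ∅, ∅)]>
t=15: <S=[clo(λz. (w * w), {w↦-4}) :: -1], E={w↦-4}, C=[AP], D=[(∅, ∅, ∅)]>
t=16: <S=∅, E={z↦-1, w↦-4}, C=[(w * w)], D=[(∅, {w↦-4}, ∅) :: (∅, ∅, ∅)]>
t=17: <S=∅, E={z↦-1, w↦-4}, C=[w :: w :: PRIM2(mul)], D=[(∅, {w↦-4}, ∅) :: (∅, ∅, ∅)]>
t=18: <S=[-4], E={z↦-1, w↦-4}, C=[w :: PRIM2(mul)], D=[(∅, {w↦-4}, ∅) :: (∅, ∅, ∅)]>
t=19: <S=[-4 :: -4], E={z↦-1, w↦-4}, C=[PRIM2(mul)], D=[(∅, {w↦-4}, ∅) :: (∅, ∅, ∅)]>
t=20: <S=[16], E={z↦-1, w↦-4}, C=∅, D=[(∅, {w↦-4}, ∅) :: (∅, ∅, ∅)]>
t=21: <S=[16], E={w↦-4}, C=∅, D=[(∅, ∅, ∅)]>
t=22: <S=[16], E=∅, C=∅, D=∅>
→ final value 16

Answer: 16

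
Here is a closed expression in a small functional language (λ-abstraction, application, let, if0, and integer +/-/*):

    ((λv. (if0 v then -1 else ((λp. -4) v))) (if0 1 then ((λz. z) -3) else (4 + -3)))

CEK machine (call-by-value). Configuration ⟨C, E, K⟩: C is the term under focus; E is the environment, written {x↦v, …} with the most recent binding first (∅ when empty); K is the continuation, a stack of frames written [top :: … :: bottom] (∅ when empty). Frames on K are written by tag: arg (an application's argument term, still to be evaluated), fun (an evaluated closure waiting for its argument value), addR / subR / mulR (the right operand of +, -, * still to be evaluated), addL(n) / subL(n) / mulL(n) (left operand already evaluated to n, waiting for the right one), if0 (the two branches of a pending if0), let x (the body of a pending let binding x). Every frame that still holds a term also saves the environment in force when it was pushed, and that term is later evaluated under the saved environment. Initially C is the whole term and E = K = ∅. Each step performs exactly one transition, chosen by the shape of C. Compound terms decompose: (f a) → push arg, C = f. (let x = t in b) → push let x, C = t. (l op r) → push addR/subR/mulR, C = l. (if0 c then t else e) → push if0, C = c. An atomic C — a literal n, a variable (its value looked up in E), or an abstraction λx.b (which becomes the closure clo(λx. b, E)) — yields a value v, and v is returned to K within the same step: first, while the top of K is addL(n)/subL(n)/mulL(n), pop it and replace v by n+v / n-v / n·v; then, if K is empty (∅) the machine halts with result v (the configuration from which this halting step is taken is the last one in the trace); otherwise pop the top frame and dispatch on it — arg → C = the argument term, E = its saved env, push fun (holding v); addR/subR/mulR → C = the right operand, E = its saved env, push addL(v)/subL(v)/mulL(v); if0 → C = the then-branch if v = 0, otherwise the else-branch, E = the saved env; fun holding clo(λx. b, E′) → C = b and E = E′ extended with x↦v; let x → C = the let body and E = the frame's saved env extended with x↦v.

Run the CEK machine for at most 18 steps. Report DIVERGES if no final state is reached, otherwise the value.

t=0: [C=((λv. (if0 v then -1 else ((λp. -4) v))) (if0 1 then ((λz. z) -3) else (4 + -3))) | E=∅ | K=∅]
t=1: [C=(λv. (if0 v then -1 else ((λp. -4) v))) | E=∅ | K=[arg]]
t=2: [C=(if0 1 then ((λz. z) -3) else (4 + -3)) | E=∅ | K=[fun]]
t=3: [C=1 | E=∅ | K=[if0 :: fun]]
t=4: [C=(4 + -3) | E=∅ | K=[fun]]
t=5: [C=4 | E=∅ | K=[addR :: fun]]
t=6: [C=-3 | E=∅ | K=[addL(4) :: fun]]
t=7: [C=(if0 v then -1 else ((λp. -4) v)) | E={v↦1} | K=∅]
t=8: [C=v | E={v↦1} | K=[if0]]
t=9: [C=((λp. -4) v) | E={v↦1} | K=∅]
t=10: [C=(λp. -4) | E={v↦1} | K=[arg]]
t=11: [C=v | E={v↦1} | K=[fun]]
t=12: [C=-4 | E={p↦1, v↦1} | K=∅]
→ final value -4

Answer: -4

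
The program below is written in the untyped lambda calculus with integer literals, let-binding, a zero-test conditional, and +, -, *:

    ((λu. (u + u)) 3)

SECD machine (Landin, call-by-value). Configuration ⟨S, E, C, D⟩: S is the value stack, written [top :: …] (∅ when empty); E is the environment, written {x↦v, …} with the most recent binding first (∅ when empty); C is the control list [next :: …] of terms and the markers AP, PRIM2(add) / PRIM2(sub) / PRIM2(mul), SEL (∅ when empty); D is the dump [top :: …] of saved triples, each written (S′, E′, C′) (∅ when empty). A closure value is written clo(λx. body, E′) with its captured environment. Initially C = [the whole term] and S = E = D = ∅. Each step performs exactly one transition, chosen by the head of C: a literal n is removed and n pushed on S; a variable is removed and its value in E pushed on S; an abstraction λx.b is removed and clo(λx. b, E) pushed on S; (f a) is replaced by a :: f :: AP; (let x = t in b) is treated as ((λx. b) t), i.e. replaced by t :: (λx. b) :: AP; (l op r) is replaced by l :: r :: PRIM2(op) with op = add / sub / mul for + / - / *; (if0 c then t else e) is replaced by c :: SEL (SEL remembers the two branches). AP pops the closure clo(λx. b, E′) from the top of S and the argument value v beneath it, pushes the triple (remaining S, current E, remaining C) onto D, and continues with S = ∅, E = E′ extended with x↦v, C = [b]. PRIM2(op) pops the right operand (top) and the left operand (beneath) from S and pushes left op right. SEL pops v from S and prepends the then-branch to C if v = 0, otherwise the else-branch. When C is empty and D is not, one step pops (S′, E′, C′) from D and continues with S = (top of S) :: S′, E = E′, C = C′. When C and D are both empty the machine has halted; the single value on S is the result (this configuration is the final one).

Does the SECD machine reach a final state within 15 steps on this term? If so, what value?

[0] ⟨S=∅; E=∅; C=[((λu. (u + u)) 3)]; D=∅⟩
[1] ⟨S=∅; E=∅; C=[3 :: (λu. (u + u)) :: AP]; D=∅⟩
[2] ⟨S=[3]; E=∅; C=[(λu. (u + u)) :: AP]; D=∅⟩
[3] ⟨S=[clo(λu. (u + u), ∅) :: 3]; E=∅; C=[AP]; D=∅⟩
[4] ⟨S=∅; E={u↦3}; C=[(u + u)]; D=[(∅, ∅, ∅)]⟩
[5] ⟨S=∅; E={u↦3}; C=[u :: u :: PRIM2(add)]; D=[(∅, ∅, ∅)]⟩
[6] ⟨S=[3]; E={u↦3}; C=[u :: PRIM2(add)]; D=[(∅, ∅, ∅)]⟩
[7] ⟨S=[3 :: 3]; E={u↦3}; C=[PRIM2(add)]; D=[(∅, ∅, ∅)]⟩
[8] ⟨S=[6]; E={u↦3}; C=∅; D=[(∅, ∅, ∅)]⟩
[9] ⟨S=[6]; E=∅; C=∅; D=∅⟩
→ final value 6

Answer: 6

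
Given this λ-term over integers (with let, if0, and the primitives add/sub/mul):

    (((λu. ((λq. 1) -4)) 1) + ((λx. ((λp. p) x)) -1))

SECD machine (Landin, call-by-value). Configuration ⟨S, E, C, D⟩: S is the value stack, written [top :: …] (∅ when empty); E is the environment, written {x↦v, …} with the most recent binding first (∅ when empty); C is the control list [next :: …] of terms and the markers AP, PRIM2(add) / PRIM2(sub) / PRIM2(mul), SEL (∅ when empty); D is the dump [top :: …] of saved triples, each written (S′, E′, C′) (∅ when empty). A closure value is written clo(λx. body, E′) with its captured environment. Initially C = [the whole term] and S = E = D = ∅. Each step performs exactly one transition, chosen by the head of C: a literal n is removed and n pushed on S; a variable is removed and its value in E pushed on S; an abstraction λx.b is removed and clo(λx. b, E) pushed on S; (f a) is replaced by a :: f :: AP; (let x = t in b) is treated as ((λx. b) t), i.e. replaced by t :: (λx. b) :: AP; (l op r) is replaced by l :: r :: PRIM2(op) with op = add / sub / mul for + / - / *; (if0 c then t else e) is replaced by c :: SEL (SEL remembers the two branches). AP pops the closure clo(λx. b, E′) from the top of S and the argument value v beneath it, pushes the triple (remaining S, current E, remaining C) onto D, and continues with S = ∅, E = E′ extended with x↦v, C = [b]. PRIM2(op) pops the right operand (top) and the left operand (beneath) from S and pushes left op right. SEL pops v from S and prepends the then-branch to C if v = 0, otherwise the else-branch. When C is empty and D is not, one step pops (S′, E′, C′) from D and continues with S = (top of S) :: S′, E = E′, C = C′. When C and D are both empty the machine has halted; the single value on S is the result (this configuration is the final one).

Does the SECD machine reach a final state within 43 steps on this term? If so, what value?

step 0: <S=∅, E=∅, C=[(((λu. ((λq. 1) -4)) 1) + ((λx. ((λp. p) x)) -1))], D=∅>
step 1: <S=∅, E=∅, C=[((λu. ((λq. 1) -4)) 1) :: ((λx. ((λp. p) x)) -1) :: PRIM2(add)], D=∅>
step 2: <S=∅, E=∅, C=[1 :: (λu. ((λq. 1) -4)) :: AP :: ((λx. ((λp. p) x)) -1) :: PRIM2(add)], D=∅>
step 3: <S=[1], E=∅, C=[(λu. ((λq. 1) -4)) :: AP :: ((λx. ((λp. p) x)) -1) :: PRIM2(add)], D=∅>
step 4: <S=[clo(λu. ((λq. 1) -4), ∅) :: 1], E=∅, C=[AP :: ((λx. ((λp. p) x)) -1) :: PRIM2(add)], D=∅>
step 5: <S=∅, E={u↦1}, C=[((λq. 1) -4)], D=[(∅, ∅, [((λx. ((λp. p) x)) -1) :: PRIM2(add)])]>
step 6: <S=∅, E={u↦1}, C=[-4 :: (λq. 1) :: AP], D=[(∅, ∅, [((λx. ((λp. p) x)) -1) :: PRIM2(add)])]>
step 7: <S=[-4], E={u↦1}, C=[(λq. 1) :: AP], D=[(∅, ∅, [((λx. ((λp. p) x)) -1) :: PRIM2(add)])]>
step 8: <S=[clo(λq. 1, {u↦1}) :: -4], E={u↦1}, C=[AP], D=[(∅, ∅, [((λx. ((λp. p) x)) -1) :: PRIM2(add)])]>
step 9: <S=∅, E={q↦-4, u↦1}, C=[1], D=[(∅, {u↦1}, ∅) :: (∅, ∅, [((λx. ((λp. p) x)) -1) :: PRIM2(add)])]>
step 10: <S=[1], E={q↦-4, u↦1}, C=∅, D=[(∅, {u↦1}, ∅) :: (∅, ∅, [((λx. ((λp. p) x)) -1) :: PRIM2(add)])]>
step 11: <S=[1], E={u↦1}, C=∅, D=[(∅, ∅, [((λx. ((λp. p) x)) -1) :: PRIM2(add)])]>
step 12: <S=[1], E=∅, C=[((λx. ((λp. p) x)) -1) :: PRIM2(add)], D=∅>
step 13: <S=[1], E=∅, C=[-1 :: (λx. ((λp. p) x)) :: AP :: PRIM2(add)], D=∅>
step 14: <S=[-1 :: 1], E=∅, C=[(λx. ((λp. p) x)) :: AP :: PRIM2(add)], D=∅>
step 15: <S=[clo(λx. ((λp. p) x), ∅) :: -1 :: 1], E=∅, C=[AP :: PRIM2(add)], D=∅>
step 16: <S=∅, E={x↦-1}, C=[((λp. p) x)], D=[([1], ∅, [PRIM2(add)])]>
step 17: <S=∅, E={x↦-1}, C=[x :: (λp. p) :: AP], D=[([1], ∅, [PRIM2(add)])]>
step 18: <S=[-1], E={x↦-1}, C=[(λp. p) :: AP], D=[([1], ∅, [PRIM2(add)])]>
step 19: <S=[clo(λp. p, {x↦-1}) :: -1], E={x↦-1}, C=[AP], D=[([1], ∅, [PRIM2(add)])]>
step 20: <S=∅, E={p↦-1, x↦-1}, C=[p], D=[(∅, {x↦-1}, ∅) :: ([1], ∅, [PRIM2(add)])]>
step 21: <S=[-1], E={p↦-1, x↦-1}, C=∅, D=[(∅, {x↦-1}, ∅) :: ([1], ∅, [PRIM2(add)])]>
step 22: <S=[-1], E={x↦-1}, C=∅, D=[([1], ∅, [PRIM2(add)])]>
step 23: <S=[-1 :: 1], E=∅, C=[PRIM2(add)], D=∅>
step 24: <S=[0], E=∅, C=∅, D=∅>
→ final value 0

Answer: 0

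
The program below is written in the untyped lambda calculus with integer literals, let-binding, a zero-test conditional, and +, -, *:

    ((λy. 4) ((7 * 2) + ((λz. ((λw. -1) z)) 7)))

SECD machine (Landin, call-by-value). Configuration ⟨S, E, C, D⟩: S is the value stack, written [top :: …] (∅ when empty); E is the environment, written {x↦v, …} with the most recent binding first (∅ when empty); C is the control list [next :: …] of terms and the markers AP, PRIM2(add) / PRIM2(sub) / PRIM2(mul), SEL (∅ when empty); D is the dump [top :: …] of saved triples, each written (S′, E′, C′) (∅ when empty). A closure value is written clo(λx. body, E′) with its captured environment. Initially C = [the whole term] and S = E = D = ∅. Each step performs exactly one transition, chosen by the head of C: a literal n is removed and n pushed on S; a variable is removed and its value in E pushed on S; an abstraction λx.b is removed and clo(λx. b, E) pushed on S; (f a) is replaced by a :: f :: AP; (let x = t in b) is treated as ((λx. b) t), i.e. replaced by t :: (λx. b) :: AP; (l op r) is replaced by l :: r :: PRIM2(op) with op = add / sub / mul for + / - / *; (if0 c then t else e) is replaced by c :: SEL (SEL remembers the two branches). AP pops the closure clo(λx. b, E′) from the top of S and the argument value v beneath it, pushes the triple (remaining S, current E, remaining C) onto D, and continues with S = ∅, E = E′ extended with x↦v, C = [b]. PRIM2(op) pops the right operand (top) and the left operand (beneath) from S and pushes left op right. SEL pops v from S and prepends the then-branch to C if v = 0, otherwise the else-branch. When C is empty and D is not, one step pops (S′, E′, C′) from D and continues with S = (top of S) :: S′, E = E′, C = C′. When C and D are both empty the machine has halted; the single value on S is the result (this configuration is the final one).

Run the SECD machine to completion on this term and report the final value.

step 0: <S=∅, E=∅, C=[((λy. 4) ((7 * 2) + ((λz. ((λw. -1) z)) 7)))], D=∅>
step 1: <S=∅, E=∅, C=[((7 * 2) + ((λz. ((λw. -1) z)) 7)) :: (λy. 4) :: AP], D=∅>
step 2: <S=∅, E=∅, C=[(7 * 2) :: ((λz. ((λw. -1) z)) 7) :: PRIM2(add) :: (λy. 4) :: AP], D=∅>
step 3: <S=∅, E=∅, C=[7 :: 2 :: PRIM2(mul) :: ((λz. ((λw. -1) z)) 7) :: PRIM2(add) :: (λy. 4) :: AP], D=∅>
step 4: <S=[7], E=∅, C=[2 :: PRIM2(mul) :: ((λz. ((λw. -1) z)) 7) :: PRIM2(add) :: (λy. 4) :: AP], D=∅>
step 5: <S=[2 :: 7], E=∅, C=[PRIM2(mul) :: ((λz. ((λw. -1) z)) 7) :: PRIM2(add) :: (λy. 4) :: AP], D=∅>
step 6: <S=[14], E=∅, C=[((λz. ((λw. -1) z)) 7) :: PRIM2(add) :: (λy. 4) :: AP], D=∅>
step 7: <S=[14], E=∅, C=[7 :: (λz. ((λw. -1) z)) :: AP :: PRIM2(add) :: (λy. 4) :: AP], D=∅>
step 8: <S=[7 :: 14], E=∅, C=[(λz. ((λw. -1) z)) :: AP :: PRIM2(add) :: (λy. 4) :: AP], D=∅>
step 9: <S=[clo(λz. ((λw. -1) z), ∅) :: 7 :: 14], E=∅, C=[AP :: PRIM2(add) :: (λy. 4) :: AP], D=∅>
step 10: <S=∅, E={z↦7}, C=[((λw. -1) z)], D=[([14], ∅, [PRIM2(add) :: (λy. 4) :: AP])]>
step 11: <S=∅, E={z↦7}, C=[z :: (λw. -1) :: AP], D=[([14], ∅, [PRIM2(add) :: (λy. 4) :: AP])]>
step 12: <S=[7], E={z↦7}, C=[(λw. -1) :: AP], D=[([14], ∅, [PRIM2(add) :: (λy. 4) :: AP])]>
step 13: <S=[clo(λw. -1, {z↦7}) :: 7], E={z↦7}, C=[AP], D=[([14], ∅, [PRIM2(add) :: (λy. 4) :: AP])]>
step 14: <S=∅, E={w↦7, z↦7}, C=[-1], D=[(∅, {z↦7}, ∅) :: ([14], ∅, [PRIM2(add) :: (λy. 4) :: AP])]>
step 15: <S=[-1], E={w↦7, z↦7}, C=∅, D=[(∅, {z↦7}, ∅) :: ([14], ∅, [PRIM2(add) :: (λy. 4) :: AP])]>
step 16: <S=[-1], E={z↦7}, C=∅, D=[([14], ∅, [PRIM2(add) :: (λy. 4) :: AP])]>
step 17: <S=[-1 :: 14], E=∅, C=[PRIM2(add) :: (λy. 4) :: AP], D=∅>
step 18: <S=[13], E=∅, C=[(λy. 4) :: AP], D=∅>
step 19: <S=[clo(λy. 4, ∅) :: 13], E=∅, C=[AP], D=∅>
step 20: <S=∅, E={y↦13}, C=[4], D=[(∅, ∅, ∅)]>
step 21: <S=[4], E={y↦13}, C=∅, D=[(∅, ∅, ∅)]>
step 22: <S=[4], E=∅, C=∅, D=∅>
→ final value 4

Answer: 4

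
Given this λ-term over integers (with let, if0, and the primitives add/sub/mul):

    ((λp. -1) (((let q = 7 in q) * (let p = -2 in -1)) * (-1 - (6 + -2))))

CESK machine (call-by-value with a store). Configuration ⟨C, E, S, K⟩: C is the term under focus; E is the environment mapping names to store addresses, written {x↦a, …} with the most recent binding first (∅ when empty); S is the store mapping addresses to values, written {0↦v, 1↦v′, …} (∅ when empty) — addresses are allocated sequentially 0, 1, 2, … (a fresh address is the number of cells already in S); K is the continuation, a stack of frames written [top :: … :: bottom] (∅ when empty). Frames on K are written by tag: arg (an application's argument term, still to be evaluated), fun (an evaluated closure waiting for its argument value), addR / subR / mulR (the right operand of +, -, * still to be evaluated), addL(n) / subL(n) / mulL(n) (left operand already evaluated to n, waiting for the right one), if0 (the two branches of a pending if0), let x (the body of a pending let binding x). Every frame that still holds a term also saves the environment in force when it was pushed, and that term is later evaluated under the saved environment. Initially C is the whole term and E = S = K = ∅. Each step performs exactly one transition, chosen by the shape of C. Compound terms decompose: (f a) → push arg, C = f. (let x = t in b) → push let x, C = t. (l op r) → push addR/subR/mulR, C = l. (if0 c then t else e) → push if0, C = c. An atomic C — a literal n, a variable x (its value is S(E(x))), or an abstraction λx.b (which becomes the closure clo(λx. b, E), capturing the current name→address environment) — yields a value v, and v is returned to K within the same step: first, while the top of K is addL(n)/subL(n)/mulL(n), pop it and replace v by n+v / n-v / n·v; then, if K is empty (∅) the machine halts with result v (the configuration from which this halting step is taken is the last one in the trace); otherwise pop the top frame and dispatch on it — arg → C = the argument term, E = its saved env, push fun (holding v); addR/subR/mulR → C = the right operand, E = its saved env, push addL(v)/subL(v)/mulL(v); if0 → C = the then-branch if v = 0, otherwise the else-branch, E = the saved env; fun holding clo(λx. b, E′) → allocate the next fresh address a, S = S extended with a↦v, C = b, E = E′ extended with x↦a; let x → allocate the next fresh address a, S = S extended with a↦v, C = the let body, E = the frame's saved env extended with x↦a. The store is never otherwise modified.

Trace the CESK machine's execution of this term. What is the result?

Answer: -1

Machine steps:
step 0: [C=((λp. -1) (((let q = 7 in q) * (let p = -2 in -1)) * (-1 - (6 + -2)))) | E=∅ | S=∅ | K=∅]
step 1: [C=(λp. -1) | E=∅ | S=∅ | K=[arg]]
step 2: [C=(((let q = 7 in q) * (let p = -2 in -1)) * (-1 - (6 + -2))) | E=∅ | S=∅ | K=[fun]]
step 3: [C=((let q = 7 in q) * (let p = -2 in -1)) | E=∅ | S=∅ | K=[mulR :: fun]]
step 4: [C=(let q = 7 in q) | E=∅ | S=∅ | K=[mulR :: mulR :: fun]]
step 5: [C=7 | E=∅ | S=∅ | K=[let q :: mulR :: mulR :: fun]]
step 6: [C=q | E={q↦0} | S={0↦7} | K=[mulR :: mulR :: fun]]
step 7: [C=(let p = -2 in -1) | E=∅ | S={0↦7} | K=[mulL(7) :: mulR :: fun]]
step 8: [C=-2 | E=∅ | S={0↦7} | K=[let p :: mulL(7) :: mulR :: fun]]
step 9: [C=-1 | E={p↦1} | S={0↦7, 1↦-2} | K=[mulL(7) :: mulR :: fun]]
step 10: [C=(-1 - (6 + -2)) | E=∅ | S={0↦7, 1↦-2} | K=[mulL(-7) :: fun]]
step 11: [C=-1 | E=∅ | S={0↦7, 1↦-2} | K=[subR :: mulL(-7) :: fun]]
step 12: [C=(6 + -2) | E=∅ | S={0↦7, 1↦-2} | K=[subL(-1) :: mulL(-7) :: fun]]
step 13: [C=6 | E=∅ | S={0↦7, 1↦-2} | K=[addR :: subL(-1) :: mulL(-7) :: fun]]
step 14: [C=-2 | E=∅ | S={0↦7, 1↦-2} | K=[addL(6) :: subL(-1) :: mulL(-7) :: fun]]
step 15: [C=-1 | E={p↦2} | S={0↦7, 1↦-2, 2↦35} | K=∅]
→ final value -1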